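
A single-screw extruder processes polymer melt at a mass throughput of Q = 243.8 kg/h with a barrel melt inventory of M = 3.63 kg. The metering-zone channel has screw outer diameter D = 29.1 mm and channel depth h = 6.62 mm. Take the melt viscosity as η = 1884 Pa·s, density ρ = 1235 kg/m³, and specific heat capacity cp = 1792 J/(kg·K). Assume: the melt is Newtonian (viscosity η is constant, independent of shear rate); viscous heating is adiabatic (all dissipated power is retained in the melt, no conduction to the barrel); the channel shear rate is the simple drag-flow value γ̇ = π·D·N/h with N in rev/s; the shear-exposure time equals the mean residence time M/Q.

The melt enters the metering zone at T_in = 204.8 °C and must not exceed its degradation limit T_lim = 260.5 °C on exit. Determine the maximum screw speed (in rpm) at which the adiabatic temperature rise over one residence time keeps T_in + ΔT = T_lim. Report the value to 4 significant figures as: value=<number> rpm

value=151.8 rpm

Convert throughput: Q = 243.8 kg/h = 243.8/3600 = 0.0677222 kg/s
t_res = M / Q_s = 3.63 ÷ 0.0677222 = 53.6013 s
Convert to metres: D = 0.0291 m, h = 0.00662 m
Allowable rise: ΔT_a = T_lim − T_in = 260.5 − 204.8 = 55.7 K
γ̇_max² = ΔT_a·ρ·cp / (η·t_res) = [55.7 × 1235 × 1792] / [1884 × 53.6013] = 1220.69 s⁻²
Take the square root: γ̇_max = √(1220.69) = 34.9383 s⁻¹
N_max = γ̇_max h / (πD) = 34.9383·0.00662/(π·0.0291) = 2.52998 rev/s → ×60 = 151.799 rpm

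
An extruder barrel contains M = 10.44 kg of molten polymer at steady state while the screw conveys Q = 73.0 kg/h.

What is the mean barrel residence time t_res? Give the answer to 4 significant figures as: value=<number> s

Convert throughput: Q = 73.0 kg/h = 73.0/3600 = 0.0202778 kg/s
Mean residence time: t_res = M/Q_s = 10.44 kg / 0.0202778 kg/s = 514.849 s

value=514.8 s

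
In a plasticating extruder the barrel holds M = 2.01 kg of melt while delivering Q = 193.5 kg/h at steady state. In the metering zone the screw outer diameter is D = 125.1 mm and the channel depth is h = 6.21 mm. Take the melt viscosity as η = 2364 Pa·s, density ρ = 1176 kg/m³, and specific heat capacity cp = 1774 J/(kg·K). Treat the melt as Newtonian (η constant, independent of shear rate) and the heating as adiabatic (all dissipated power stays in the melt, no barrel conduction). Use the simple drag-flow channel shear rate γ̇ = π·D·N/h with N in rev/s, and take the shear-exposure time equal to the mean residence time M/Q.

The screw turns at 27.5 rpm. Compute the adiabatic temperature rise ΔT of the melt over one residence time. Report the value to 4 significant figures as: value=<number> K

Throughput in SI: Q_s = 193.5 kg/h ÷ 3600 s/h = 0.05375 kg/s
t_res = M / Q_s = 2.01 / 0.05375 = 37.3953 s
Geometry in metres: D = 125.1 mm → 0.1251 m, h = 6.21 mm → 0.00621 m; screw speed N = 27.5 rpm = 0.458333 rev/s
γ̇ = π·D·N / h = π · 0.1251 · 0.458333 / 0.00621 = 29.0066 s⁻¹
Adiabatic rise: ΔT = η γ̇² t_res / (ρ cp) = 2364·(29.0066)²·37.3953 / (1176·1774) = 35.6532 K

value=35.65 K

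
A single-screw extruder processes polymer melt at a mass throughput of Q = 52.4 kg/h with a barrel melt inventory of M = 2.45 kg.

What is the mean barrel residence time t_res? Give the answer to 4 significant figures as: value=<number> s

Q_s = Q / 3600 = 52.4 / 3600 = 0.0145556 kg/s
Mean residence time: t_res = M/Q_s = 2.45 kg / 0.0145556 kg/s = 168.321 s

value=168.3 s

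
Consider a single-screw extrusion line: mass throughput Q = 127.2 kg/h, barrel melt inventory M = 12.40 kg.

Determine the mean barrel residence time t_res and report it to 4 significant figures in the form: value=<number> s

Q_s = Q / 3600 = 127.2 / 3600 = 0.0353333 kg/s
Mean residence time: t_res = M/Q_s = 12.40 kg / 0.0353333 kg/s = 350.943 s

value=350.9 s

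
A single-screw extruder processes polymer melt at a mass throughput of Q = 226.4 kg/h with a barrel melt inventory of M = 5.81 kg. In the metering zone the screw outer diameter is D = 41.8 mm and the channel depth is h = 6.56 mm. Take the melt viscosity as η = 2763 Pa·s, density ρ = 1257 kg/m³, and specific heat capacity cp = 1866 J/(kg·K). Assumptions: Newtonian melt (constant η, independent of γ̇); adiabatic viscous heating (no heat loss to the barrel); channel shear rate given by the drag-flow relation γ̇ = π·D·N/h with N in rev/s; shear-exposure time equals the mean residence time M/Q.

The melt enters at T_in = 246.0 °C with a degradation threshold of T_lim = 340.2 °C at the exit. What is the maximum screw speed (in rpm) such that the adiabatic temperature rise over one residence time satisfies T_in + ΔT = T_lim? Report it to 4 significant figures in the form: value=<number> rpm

value=88.18 rpm

Convert throughput: Q = 226.4 kg/h = 226.4/3600 = 0.0628889 kg/s
Mean residence time: t_res = M/Q_s = 5.81 kg / 0.0628889 kg/s = 92.3852 s
Convert to metres: D = 0.0418 m, h = 0.00656 m
ΔT_a = T_lim − T_in = 340.2 °C − 246.0 °C = 94.2 K
Invert ΔT = ηγ̇²t_res/(ρcp) for γ̇: γ̇_max² = ΔT_a ρ cp / (η t_res) = 94.2·1257·1866 / (2763·92.3852) = 865.595 s⁻²
γ̇_max = √865.595 = 29.421 s⁻¹
Solve γ̇ = πDN/h for N: N_max = γ̇_max·h/(π·D) = 29.421 × 0.00656 / (π × 0.0418) = 1.46972 rev/s = 88.1833 rpm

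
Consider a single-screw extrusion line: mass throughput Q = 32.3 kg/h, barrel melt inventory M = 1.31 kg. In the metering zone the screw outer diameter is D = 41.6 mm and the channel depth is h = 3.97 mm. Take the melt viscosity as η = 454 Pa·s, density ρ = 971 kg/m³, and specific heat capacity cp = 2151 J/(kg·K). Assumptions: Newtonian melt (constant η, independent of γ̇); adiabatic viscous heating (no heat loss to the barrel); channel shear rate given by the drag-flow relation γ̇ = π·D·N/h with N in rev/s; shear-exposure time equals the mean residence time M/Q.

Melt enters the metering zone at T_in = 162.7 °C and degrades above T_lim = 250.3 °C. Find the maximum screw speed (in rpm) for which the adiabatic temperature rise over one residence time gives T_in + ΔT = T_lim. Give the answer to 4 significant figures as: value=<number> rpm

value=95.76 rpm

Convert throughput: Q = 32.3 kg/h = 32.3/3600 = 0.00897222 kg/s
t_res = M / Q_s = 1.31 / 0.00897222 = 146.006 s
Geometry in SI: D = 41.6 mm → 0.0416 m, h = 3.97 mm → 0.00397 m
Allowable rise: ΔT_a = T_lim − T_in = 250.3 − 162.7 = 87.6 K
γ̇_max² = ΔT_a·ρ·cp / (η·t_res) = [87.6 × 971 × 2151] / [454 × 146.006] = 2760.18 s⁻²
Take the square root: γ̇_max = √(2760.18) = 52.5374 s⁻¹
Solve γ̇ = πDN/h for N: N_max = γ̇_max·h/(π·D) = 52.5374 × 0.00397 / (π × 0.0416) = 1.59594 rev/s = 95.7562 rpm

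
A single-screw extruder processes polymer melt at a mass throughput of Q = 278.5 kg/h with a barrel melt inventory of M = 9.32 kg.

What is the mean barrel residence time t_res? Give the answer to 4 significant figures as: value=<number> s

value=120.5 s

Throughput in SI: Q_s = 278.5 kg/h ÷ 3600 s/h = 0.0773611 kg/s
Mean residence time: t_res = M/Q_s = 9.32 kg / 0.0773611 kg/s = 120.474 s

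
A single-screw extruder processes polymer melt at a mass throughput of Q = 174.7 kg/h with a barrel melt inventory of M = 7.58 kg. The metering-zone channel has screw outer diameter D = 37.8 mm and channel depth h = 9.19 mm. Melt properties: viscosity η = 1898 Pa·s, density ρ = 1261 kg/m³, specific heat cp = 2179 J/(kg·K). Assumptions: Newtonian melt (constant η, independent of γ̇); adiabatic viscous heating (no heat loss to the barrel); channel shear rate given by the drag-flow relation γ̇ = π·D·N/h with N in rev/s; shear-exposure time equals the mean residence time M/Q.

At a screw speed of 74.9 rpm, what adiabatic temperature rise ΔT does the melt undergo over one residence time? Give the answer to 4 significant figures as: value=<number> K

Q_s = Q / 3600 = 174.7 / 3600 = 0.0485278 kg/s
Mean residence time: t_res = M/Q_s = 7.58 kg / 0.0485278 kg/s = 156.199 s
Geometry in metres: D = 37.8 mm → 0.0378 m, h = 9.19 mm → 0.00919 m; screw speed N = 74.9 rpm = 1.24833 rev/s
Shear rate: γ̇ = πDN/h = π·0.0378·1.24833/0.00919 = 16.1308 s⁻¹
ΔT = η·γ̇²·t_res / (ρ·cp) = 1898 · (16.1308)² · 156.199 / (1261 · 2179) = 28.0748 K

value=28.07 K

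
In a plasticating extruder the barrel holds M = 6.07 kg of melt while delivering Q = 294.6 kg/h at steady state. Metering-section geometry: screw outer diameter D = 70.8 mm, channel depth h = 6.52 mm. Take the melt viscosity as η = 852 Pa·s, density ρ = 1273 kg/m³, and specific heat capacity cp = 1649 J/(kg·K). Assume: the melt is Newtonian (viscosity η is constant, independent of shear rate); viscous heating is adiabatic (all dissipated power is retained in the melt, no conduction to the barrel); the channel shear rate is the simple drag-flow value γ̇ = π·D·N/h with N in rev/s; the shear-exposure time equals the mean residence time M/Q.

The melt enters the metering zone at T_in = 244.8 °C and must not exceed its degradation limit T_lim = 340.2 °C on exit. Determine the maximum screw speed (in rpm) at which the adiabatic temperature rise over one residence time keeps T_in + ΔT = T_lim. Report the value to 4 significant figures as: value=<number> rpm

value=99.01 rpm

Convert throughput: Q = 294.6 kg/h = 294.6/3600 = 0.0818333 kg/s
Mean residence time: t_res = M/Q_s = 6.07 kg / 0.0818333 kg/s = 74.1752 s
Convert to metres: D = 0.0708 m, h = 0.00652 m
Allowable rise: ΔT_a = T_lim − T_in = 340.2 − 244.8 = 95.4 K
Invert ΔT = ηγ̇²t_res/(ρcp) for γ̇: γ̇_max² = ΔT_a ρ cp / (η t_res) = 95.4·1273·1649 / (852·74.1752) = 3168.83 s⁻²
Take the square root: γ̇_max = √(3168.83) = 56.2924 s⁻¹
N_max = γ̇_max·h / (π·D) = 56.2924 · 0.00652 / (π · 0.0708) = 1.65011 rev/s = 99.0069 rpm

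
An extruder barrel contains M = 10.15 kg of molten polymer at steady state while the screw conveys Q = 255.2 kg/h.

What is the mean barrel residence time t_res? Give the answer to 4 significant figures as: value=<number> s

value=143.2 s

Convert throughput: Q = 255.2 kg/h = 255.2/3600 = 0.0708889 kg/s
Mean residence time: t_res = M/Q_s = 10.15 kg / 0.0708889 kg/s = 143.182 s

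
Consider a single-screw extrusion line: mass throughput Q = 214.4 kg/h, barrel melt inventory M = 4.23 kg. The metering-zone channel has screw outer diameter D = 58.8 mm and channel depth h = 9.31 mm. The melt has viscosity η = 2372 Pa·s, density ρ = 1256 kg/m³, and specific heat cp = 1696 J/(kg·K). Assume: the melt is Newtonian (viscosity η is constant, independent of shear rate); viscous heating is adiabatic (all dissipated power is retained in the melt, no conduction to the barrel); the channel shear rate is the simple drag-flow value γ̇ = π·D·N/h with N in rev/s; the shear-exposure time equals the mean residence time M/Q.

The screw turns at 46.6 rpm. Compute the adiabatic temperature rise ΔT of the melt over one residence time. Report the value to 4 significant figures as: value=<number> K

Convert throughput: Q = 214.4 kg/h = 214.4/3600 = 0.0595556 kg/s
t_res = M / Q_s = 4.23 ÷ 0.0595556 = 71.0261 s
D = 58.8 mm = 0.0588 m;  h = 9.31 mm = 0.00931 m;  N = 46.6 rpm / 60 = 0.776667 rev/s
Shear rate: γ̇ = πDN/h = π·0.0588·0.776667/0.00931 = 15.4103 s⁻¹
ΔT = η·γ̇²·t_res/(ρ·cp) = [2372 × 15.4103² × 71.0261] / [1256 × 1696] = 18.782 K

value=18.78 K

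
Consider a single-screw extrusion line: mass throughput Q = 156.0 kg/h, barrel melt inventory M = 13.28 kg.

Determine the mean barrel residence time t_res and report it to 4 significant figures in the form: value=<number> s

Q_s = Q / 3600 = 156.0 / 3600 = 0.0433333 kg/s
Mean residence time: t_res = M/Q_s = 13.28 kg / 0.0433333 kg/s = 306.462 s

value=306.5 s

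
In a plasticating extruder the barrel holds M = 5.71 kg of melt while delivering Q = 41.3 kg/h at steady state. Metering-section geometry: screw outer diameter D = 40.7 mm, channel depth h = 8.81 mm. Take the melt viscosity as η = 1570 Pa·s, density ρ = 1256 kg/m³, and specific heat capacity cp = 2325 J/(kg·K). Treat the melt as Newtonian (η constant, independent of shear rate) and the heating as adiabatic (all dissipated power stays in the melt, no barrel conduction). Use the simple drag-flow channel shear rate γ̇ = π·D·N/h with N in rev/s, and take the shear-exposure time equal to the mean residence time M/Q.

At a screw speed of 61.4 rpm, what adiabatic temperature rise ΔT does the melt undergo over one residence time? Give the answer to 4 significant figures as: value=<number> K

value=59.03 K

Throughput in SI: Q_s = 41.3 kg/h ÷ 3600 s/h = 0.0114722 kg/s
Mean residence time: t_res = M/Q_s = 5.71 kg / 0.0114722 kg/s = 497.724 s
Convert to SI: D = 0.0407 m, h = 0.00881 m, N = 61.4/60 = 1.02333 rev/s
γ̇ = π·D·N / h = π · 0.0407 · 1.02333 / 0.00881 = 14.852 s⁻¹
ΔT = η·γ̇²·t_res/(ρ·cp) = [1570 × 14.852² × 497.724] / [1256 × 2325] = 59.0264 K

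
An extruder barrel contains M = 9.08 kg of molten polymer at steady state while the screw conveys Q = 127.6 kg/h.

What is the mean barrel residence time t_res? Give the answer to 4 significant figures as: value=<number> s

value=256.2 s

Q_s = Q / 3600 = 127.6 / 3600 = 0.0354444 kg/s
Mean residence time: t_res = M/Q_s = 9.08 kg / 0.0354444 kg/s = 256.176 s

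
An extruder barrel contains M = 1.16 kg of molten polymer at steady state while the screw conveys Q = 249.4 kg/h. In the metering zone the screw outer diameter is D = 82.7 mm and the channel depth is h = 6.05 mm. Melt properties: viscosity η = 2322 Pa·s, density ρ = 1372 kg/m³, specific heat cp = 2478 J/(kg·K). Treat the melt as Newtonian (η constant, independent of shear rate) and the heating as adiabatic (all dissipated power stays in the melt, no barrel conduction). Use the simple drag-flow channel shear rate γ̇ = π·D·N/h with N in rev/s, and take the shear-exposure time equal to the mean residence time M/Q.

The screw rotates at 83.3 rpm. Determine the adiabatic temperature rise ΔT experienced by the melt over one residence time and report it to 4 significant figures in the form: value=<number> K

value=40.65 K

Q_s = Q / 3600 = 249.4 / 3600 = 0.0692778 kg/s
t_res = M / Q_s = 1.16 ÷ 0.0692778 = 16.7442 s
Geometry in metres: D = 82.7 mm → 0.0827 m, h = 6.05 mm → 0.00605 m; screw speed N = 83.3 rpm = 1.38833 rev/s
Shear rate: γ̇ = πDN/h = π·0.0827·1.38833/0.00605 = 59.6202 s⁻¹
ΔT = η·γ̇²·t_res/(ρ·cp) = [2322 × 59.6202² × 16.7442] / [1372 × 2478] = 40.6498 K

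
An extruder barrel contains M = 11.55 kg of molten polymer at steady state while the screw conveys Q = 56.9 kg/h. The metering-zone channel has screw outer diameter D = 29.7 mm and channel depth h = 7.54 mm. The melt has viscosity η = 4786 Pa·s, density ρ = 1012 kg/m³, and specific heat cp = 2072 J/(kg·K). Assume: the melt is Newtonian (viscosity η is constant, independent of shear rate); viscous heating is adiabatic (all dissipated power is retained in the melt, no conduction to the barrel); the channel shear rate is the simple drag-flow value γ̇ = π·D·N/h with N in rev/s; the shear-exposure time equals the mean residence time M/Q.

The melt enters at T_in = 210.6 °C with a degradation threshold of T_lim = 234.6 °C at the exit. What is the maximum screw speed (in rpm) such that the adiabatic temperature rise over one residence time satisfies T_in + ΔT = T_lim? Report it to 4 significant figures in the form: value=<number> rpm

Convert throughput: Q = 56.9 kg/h = 56.9/3600 = 0.0158056 kg/s
t_res = M / Q_s = 11.55 / 0.0158056 = 730.756 s
Geometry in SI: D = 29.7 mm → 0.0297 m, h = 7.54 mm → 0.00754 m
ΔT_a = T_lim − T_in = 234.6 − 210.6 = 24 K
γ̇_max² = ΔT_a·ρ·cp / (η·t_res) = [24 × 1012 × 2072] / [4786 × 730.756] = 14.3892 s⁻²
γ̇_max = √14.3892 = 3.79331 s⁻¹
Solve γ̇ = πDN/h for N: N_max = γ̇_max·h/(π·D) = 3.79331 × 0.00754 / (π × 0.0297) = 0.306537 rev/s = 18.3922 rpm

value=18.39 rpm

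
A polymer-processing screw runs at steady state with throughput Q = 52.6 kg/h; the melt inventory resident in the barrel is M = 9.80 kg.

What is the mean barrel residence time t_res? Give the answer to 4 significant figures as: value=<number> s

Convert throughput: Q = 52.6 kg/h = 52.6/3600 = 0.0146111 kg/s
t_res = M / Q_s = 9.80 ÷ 0.0146111 = 670.722 s

value=670.7 s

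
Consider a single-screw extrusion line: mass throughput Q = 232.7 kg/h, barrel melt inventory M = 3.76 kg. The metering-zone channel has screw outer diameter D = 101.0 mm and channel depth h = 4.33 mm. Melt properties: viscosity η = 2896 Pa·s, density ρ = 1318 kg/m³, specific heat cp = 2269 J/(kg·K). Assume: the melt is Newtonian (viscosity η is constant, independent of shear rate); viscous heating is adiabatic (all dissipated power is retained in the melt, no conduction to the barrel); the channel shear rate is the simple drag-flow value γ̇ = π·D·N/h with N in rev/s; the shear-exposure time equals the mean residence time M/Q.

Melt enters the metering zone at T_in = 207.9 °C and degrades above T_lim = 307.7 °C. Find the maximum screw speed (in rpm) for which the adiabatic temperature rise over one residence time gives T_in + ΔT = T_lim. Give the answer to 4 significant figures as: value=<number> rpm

Q_s = Q / 3600 = 232.7 / 3600 = 0.0646389 kg/s
Mean residence time: t_res = M/Q_s = 3.76 kg / 0.0646389 kg/s = 58.1693 s
Geometry in SI: D = 101.0 mm → 0.101 m, h = 4.33 mm → 0.00433 m
Allowable rise: ΔT_a = T_lim − T_in = 307.7 − 207.9 = 99.8 K
γ̇_max² = ΔT_a·ρ·cp / (η·t_res) = [99.8 × 1318 × 2269] / [2896 × 58.1693] = 1771.69 s⁻²
γ̇_max = √1771.69 = 42.0915 s⁻¹
Solve γ̇ = πDN/h for N: N_max = γ̇_max·h/(π·D) = 42.0915 × 0.00433 / (π × 0.101) = 0.574395 rev/s = 34.4637 rpm

value=34.46 rpm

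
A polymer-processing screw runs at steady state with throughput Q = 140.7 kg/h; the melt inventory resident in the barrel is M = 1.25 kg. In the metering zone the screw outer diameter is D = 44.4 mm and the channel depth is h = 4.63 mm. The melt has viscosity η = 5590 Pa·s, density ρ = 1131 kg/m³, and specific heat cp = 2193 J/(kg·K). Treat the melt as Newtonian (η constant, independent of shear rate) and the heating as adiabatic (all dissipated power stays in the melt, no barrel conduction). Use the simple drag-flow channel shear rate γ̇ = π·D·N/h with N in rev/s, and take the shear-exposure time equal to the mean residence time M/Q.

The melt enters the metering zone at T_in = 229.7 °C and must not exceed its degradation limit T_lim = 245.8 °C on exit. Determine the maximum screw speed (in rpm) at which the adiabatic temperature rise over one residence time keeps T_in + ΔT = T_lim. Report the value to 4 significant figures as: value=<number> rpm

value=29.76 rpm

Convert throughput: Q = 140.7 kg/h = 140.7/3600 = 0.0390833 kg/s
Mean residence time: t_res = M/Q_s = 1.25 kg / 0.0390833 kg/s = 31.9829 s
Geometry in SI: D = 44.4 mm → 0.0444 m, h = 4.63 mm → 0.00463 m
ΔT_a = T_lim − T_in = 245.8 °C − 229.7 °C = 16.1 K
γ̇_max² = ΔT_a·ρ·cp/(η·t_res) = 16.1·1131·2193/(5590·31.9829) = 223.356 s⁻²
Take the square root: γ̇_max = √(223.356) = 14.9451 s⁻¹
N_max = γ̇_max h / (πD) = 14.9451·0.00463/(π·0.0444) = 0.496074 rev/s → ×60 = 29.7644 rpm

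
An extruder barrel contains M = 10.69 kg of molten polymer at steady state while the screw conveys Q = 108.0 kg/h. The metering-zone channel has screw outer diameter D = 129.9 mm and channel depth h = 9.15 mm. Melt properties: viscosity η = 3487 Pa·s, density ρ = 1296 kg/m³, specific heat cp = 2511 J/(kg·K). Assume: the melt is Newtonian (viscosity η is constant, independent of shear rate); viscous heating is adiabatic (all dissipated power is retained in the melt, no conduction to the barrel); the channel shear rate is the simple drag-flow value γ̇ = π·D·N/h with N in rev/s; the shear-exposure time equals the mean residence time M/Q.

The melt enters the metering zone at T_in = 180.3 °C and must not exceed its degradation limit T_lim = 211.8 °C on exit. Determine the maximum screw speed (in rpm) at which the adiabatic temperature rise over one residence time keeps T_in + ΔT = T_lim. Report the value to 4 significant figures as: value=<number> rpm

value=12.22 rpm

Q_s = Q / 3600 = 108.0 / 3600 = 0.03 kg/s
t_res = M / Q_s = 10.69 / 0.03 = 356.333 s
D = 129.9 mm = 0.1299 m;  h = 9.15 mm = 0.00915 m
ΔT_a = T_lim − T_in = 211.8 °C − 180.3 °C = 31.5 K
γ̇_max² = ΔT_a·ρ·cp / (η·t_res) = [31.5 × 1296 × 2511] / [3487 × 356.333] = 82.5 s⁻²
γ̇_max = sqrt(82.5) = 9.08295 s⁻¹
Solve γ̇ = πDN/h for N: N_max = γ̇_max·h/(π·D) = 9.08295 × 0.00915 / (π × 0.1299) = 0.203652 rev/s = 12.2191 rpm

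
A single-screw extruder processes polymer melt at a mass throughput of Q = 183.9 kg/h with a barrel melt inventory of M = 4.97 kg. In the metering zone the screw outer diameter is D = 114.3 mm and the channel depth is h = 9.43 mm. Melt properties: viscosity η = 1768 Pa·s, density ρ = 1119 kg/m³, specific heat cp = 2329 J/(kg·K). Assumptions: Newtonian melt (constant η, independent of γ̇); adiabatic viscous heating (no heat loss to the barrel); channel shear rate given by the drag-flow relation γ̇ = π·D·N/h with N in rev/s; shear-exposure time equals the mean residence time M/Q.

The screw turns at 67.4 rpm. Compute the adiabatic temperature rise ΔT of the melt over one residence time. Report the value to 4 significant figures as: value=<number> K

Throughput in SI: Q_s = 183.9 kg/h ÷ 3600 s/h = 0.0510833 kg/s
t_res = M / Q_s = 4.97 ÷ 0.0510833 = 97.292 s
Convert to SI: D = 0.1143 m, h = 0.00943 m, N = 67.4/60 = 1.12333 rev/s
γ̇ = π·D·N / h = π · 0.1143 · 1.12333 / 0.00943 = 42.7753 s⁻¹
ΔT = η·γ̇²·t_res/(ρ·cp) = [1768 × 42.7753² × 97.292] / [1119 × 2329] = 120.766 K

value=120.8 K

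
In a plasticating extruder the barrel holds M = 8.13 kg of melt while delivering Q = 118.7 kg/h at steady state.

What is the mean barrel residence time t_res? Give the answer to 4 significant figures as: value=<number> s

Q_s = Q / 3600 = 118.7 / 3600 = 0.0329722 kg/s
Mean residence time: t_res = M/Q_s = 8.13 kg / 0.0329722 kg/s = 246.571 s

value=246.6 s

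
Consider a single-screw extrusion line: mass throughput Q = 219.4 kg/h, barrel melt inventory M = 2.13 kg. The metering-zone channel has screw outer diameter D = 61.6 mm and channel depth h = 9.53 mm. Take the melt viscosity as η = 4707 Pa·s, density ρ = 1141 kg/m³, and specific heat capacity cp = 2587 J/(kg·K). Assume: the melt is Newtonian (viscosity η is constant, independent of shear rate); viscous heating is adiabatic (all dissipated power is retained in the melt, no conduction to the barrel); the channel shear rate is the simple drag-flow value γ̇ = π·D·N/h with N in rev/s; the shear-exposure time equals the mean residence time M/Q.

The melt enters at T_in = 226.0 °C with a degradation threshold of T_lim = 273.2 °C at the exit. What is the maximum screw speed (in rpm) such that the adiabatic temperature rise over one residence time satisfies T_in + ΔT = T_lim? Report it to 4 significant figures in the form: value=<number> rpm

value=85.99 rpm

Throughput in SI: Q_s = 219.4 kg/h ÷ 3600 s/h = 0.0609444 kg/s
t_res = M / Q_s = 2.13 / 0.0609444 = 34.9499 s
Geometry in SI: D = 61.6 mm → 0.0616 m, h = 9.53 mm → 0.00953 m
Allowable rise: ΔT_a = T_lim − T_in = 273.2 − 226.0 = 47.2 K
γ̇_max² = ΔT_a·ρ·cp / (η·t_res) = [47.2 × 1141 × 2587] / [4707 × 34.9499] = 846.904 s⁻²
Take the square root: γ̇_max = √(846.904) = 29.1016 s⁻¹
Solve γ̇ = πDN/h for N: N_max = γ̇_max·h/(π·D) = 29.1016 × 0.00953 / (π × 0.0616) = 1.43311 rev/s = 85.9866 rpm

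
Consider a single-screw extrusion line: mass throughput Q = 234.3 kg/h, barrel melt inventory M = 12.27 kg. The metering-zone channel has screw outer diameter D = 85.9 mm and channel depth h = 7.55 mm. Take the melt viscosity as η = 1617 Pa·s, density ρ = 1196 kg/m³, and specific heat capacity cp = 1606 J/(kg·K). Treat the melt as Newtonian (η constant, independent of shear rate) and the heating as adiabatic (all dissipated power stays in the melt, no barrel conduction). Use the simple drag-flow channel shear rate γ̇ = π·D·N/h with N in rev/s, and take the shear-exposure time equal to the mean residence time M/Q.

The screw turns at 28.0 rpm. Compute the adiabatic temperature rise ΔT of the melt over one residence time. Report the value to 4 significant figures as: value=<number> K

Throughput in SI: Q_s = 234.3 kg/h ÷ 3600 s/h = 0.0650833 kg/s
t_res = M / Q_s = 12.27 ÷ 0.0650833 = 188.528 s
D = 85.9 mm = 0.0859 m;  h = 7.55 mm = 0.00755 m;  N = 28.0 rpm / 60 = 0.466667 rev/s
γ̇ = π D N / h = (π)(0.0859)(0.466667) / 0.00755 = 16.6803 s⁻¹
ΔT = η·γ̇²·t_res / (ρ·cp) = 1617 · (16.6803)² · 188.528 / (1196 · 1606) = 44.1584 K

value=44.16 K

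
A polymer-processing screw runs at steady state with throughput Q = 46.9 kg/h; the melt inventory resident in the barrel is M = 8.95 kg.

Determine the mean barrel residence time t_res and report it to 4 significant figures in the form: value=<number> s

value=687.0 s

Throughput in SI: Q_s = 46.9 kg/h ÷ 3600 s/h = 0.0130278 kg/s
Mean residence time: t_res = M/Q_s = 8.95 kg / 0.0130278 kg/s = 686.994 s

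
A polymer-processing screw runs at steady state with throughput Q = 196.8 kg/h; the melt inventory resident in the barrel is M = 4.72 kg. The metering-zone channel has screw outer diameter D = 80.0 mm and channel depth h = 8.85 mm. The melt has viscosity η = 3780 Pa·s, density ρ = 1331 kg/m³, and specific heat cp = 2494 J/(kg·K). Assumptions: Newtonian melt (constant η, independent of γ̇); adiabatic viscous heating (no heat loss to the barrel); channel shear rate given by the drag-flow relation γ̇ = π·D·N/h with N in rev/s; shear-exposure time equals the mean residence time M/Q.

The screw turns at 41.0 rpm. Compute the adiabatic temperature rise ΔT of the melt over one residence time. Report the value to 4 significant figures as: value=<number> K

Throughput in SI: Q_s = 196.8 kg/h ÷ 3600 s/h = 0.0546667 kg/s
Mean residence time: t_res = M/Q_s = 4.72 kg / 0.0546667 kg/s = 86.3415 s
Geometry in metres: D = 80.0 mm → 0.08 m, h = 8.85 mm → 0.00885 m; screw speed N = 41.0 rpm = 0.683333 rev/s
γ̇ = π D N / h = (π)(0.08)(0.683333) / 0.00885 = 19.4057 s⁻¹
ΔT = η·γ̇²·t_res / (ρ·cp) = 3780 · (19.4057)² · 86.3415 / (1331 · 2494) = 37.025 K

value=37.03 K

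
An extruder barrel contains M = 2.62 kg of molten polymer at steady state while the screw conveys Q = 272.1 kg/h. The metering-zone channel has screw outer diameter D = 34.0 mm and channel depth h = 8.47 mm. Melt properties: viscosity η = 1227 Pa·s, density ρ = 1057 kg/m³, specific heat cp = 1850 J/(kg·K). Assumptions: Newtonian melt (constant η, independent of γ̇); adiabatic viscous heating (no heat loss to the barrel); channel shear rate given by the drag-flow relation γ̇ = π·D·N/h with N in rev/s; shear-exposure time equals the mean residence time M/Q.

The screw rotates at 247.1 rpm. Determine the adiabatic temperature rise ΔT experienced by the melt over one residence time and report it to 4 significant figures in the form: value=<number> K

value=58.67 K

Throughput in SI: Q_s = 272.1 kg/h ÷ 3600 s/h = 0.0755833 kg/s
t_res = M / Q_s = 2.62 ÷ 0.0755833 = 34.6637 s
D = 34.0 mm = 0.034 m;  h = 8.47 mm = 0.00847 m;  N = 247.1 rpm / 60 = 4.11833 rev/s
γ̇ = π·D·N / h = π · 0.034 · 4.11833 / 0.00847 = 51.9358 s⁻¹
Adiabatic rise: ΔT = η γ̇² t_res / (ρ cp) = 1227·(51.9358)²·34.6637 / (1057·1850) = 58.6688 K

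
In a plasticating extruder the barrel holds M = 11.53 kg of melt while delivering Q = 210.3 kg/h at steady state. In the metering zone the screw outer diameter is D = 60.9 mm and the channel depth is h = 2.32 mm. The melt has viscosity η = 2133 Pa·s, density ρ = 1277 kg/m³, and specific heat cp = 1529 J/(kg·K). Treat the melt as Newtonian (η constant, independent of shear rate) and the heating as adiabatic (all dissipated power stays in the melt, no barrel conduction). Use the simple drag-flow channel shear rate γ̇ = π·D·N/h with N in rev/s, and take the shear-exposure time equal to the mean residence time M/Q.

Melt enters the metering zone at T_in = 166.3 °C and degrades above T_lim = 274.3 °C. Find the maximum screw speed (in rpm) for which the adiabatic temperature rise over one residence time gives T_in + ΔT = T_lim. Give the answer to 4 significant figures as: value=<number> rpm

Throughput in SI: Q_s = 210.3 kg/h ÷ 3600 s/h = 0.0584167 kg/s
Mean residence time: t_res = M/Q_s = 11.53 kg / 0.0584167 kg/s = 197.375 s
Convert to metres: D = 0.0609 m, h = 0.00232 m
Allowable rise: ΔT_a = T_lim − T_in = 274.3 − 166.3 = 108 K
γ̇_max² = ΔT_a·ρ·cp/(η·t_res) = 108·1277·1529/(2133·197.375) = 500.886 s⁻²
γ̇_max = √500.886 = 22.3805 s⁻¹
N_max = γ̇_max·h / (π·D) = 22.3805 · 0.00232 / (π · 0.0609) = 0.271388 rev/s = 16.2833 rpm

value=16.28 rpm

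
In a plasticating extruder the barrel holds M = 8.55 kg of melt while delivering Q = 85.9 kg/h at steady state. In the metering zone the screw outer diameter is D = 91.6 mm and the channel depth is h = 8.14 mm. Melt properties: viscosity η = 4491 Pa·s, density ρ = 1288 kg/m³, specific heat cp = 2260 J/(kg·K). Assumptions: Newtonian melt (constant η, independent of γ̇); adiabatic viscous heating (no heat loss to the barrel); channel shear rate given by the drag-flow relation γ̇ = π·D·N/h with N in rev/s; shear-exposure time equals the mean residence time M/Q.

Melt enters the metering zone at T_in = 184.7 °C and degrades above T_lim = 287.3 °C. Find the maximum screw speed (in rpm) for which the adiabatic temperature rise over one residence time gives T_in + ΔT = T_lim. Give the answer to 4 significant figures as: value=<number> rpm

Throughput in SI: Q_s = 85.9 kg/h ÷ 3600 s/h = 0.0238611 kg/s
t_res = M / Q_s = 8.55 ÷ 0.0238611 = 358.324 s
Convert to metres: D = 0.0916 m, h = 0.00814 m
ΔT_a = T_lim − T_in = 287.3 °C − 184.7 °C = 102.6 K
Invert ΔT = ηγ̇²t_res/(ρcp) for γ̇: γ̇_max² = ΔT_a ρ cp / (η t_res) = 102.6·1288·2260 / (4491·358.324) = 185.589 s⁻²
γ̇_max = √185.589 = 13.6231 s⁻¹
Solve γ̇ = πDN/h for N: N_max = γ̇_max·h/(π·D) = 13.6231 × 0.00814 / (π × 0.0916) = 0.38535 rev/s = 23.121 rpm

value=23.12 rpm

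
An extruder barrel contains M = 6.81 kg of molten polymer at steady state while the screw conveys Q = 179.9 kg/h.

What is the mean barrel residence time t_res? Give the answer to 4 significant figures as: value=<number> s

Q_s = Q / 3600 = 179.9 / 3600 = 0.0499722 kg/s
t_res = M / Q_s = 6.81 / 0.0499722 = 136.276 s

value=136.3 s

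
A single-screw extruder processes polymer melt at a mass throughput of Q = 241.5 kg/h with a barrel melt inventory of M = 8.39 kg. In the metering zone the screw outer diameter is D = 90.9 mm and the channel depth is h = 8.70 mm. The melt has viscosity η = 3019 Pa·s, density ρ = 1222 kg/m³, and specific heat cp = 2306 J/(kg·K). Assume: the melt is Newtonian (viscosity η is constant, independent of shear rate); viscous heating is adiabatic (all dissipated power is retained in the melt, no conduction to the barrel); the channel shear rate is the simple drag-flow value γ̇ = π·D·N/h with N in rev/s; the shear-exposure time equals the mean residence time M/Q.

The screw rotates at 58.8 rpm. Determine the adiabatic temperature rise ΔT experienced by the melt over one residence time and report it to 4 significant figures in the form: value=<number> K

Convert throughput: Q = 241.5 kg/h = 241.5/3600 = 0.0670833 kg/s
Mean residence time: t_res = M/Q_s = 8.39 kg / 0.0670833 kg/s = 125.068 s
Convert to SI: D = 0.0909 m, h = 0.0087 m, N = 58.8/60 = 0.98 rev/s
Shear rate: γ̇ = πDN/h = π·0.0909·0.98/0.0087 = 32.1677 s⁻¹
Adiabatic rise: ΔT = η γ̇² t_res / (ρ cp) = 3019·(32.1677)²·125.068 / (1222·2306) = 138.65 K

value=138.7 K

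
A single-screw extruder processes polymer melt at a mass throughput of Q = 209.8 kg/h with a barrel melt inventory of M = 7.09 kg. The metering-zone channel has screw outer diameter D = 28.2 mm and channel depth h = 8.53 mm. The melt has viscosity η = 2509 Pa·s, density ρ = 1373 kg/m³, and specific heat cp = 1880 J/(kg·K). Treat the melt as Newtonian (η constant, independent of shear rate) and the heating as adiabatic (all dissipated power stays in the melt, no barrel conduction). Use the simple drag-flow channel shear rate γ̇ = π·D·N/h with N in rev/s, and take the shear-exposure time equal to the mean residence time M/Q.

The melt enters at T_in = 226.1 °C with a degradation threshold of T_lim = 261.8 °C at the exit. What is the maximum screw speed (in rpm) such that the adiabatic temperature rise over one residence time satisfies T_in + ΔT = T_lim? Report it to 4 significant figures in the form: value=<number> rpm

Convert throughput: Q = 209.8 kg/h = 209.8/3600 = 0.0582778 kg/s
t_res = M / Q_s = 7.09 / 0.0582778 = 121.659 s
Convert to metres: D = 0.0282 m, h = 0.00853 m
Allowable rise: ΔT_a = T_lim − T_in = 261.8 − 226.1 = 35.7 K
γ̇_max² = ΔT_a·ρ·cp / (η·t_res) = [35.7 × 1373 × 1880] / [2509 × 121.659] = 301.893 s⁻²
Take the square root: γ̇_max = √(301.893) = 17.3751 s⁻¹
Solve γ̇ = πDN/h for N: N_max = γ̇_max·h/(π·D) = 17.3751 × 0.00853 / (π × 0.0282) = 1.67292 rev/s = 100.375 rpm

value=100.4 rpm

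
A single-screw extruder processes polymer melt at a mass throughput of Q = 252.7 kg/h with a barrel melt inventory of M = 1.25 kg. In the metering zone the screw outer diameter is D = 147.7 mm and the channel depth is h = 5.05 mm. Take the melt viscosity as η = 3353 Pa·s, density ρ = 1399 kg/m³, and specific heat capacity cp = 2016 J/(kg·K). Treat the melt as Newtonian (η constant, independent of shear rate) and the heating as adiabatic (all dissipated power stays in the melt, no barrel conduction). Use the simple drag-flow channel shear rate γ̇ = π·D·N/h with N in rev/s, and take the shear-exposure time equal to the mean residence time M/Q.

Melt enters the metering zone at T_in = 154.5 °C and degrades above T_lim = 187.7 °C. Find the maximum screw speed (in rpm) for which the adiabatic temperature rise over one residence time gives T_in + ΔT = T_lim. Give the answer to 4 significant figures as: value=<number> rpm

Convert throughput: Q = 252.7 kg/h = 252.7/3600 = 0.0701944 kg/s
Mean residence time: t_res = M/Q_s = 1.25 kg / 0.0701944 kg/s = 17.8077 s
D = 147.7 mm = 0.1477 m;  h = 5.05 mm = 0.00505 m
Allowable rise: ΔT_a = T_lim − T_in = 187.7 − 154.5 = 33.2 K
γ̇_max² = ΔT_a·ρ·cp/(η·t_res) = 33.2·1399·2016/(3353·17.8077) = 1568.21 s⁻²
γ̇_max = √1568.21 = 39.6007 s⁻¹
Solve γ̇ = πDN/h for N: N_max = γ̇_max·h/(π·D) = 39.6007 × 0.00505 / (π × 0.1477) = 0.430987 rev/s = 25.8592 rpm

value=25.86 rpm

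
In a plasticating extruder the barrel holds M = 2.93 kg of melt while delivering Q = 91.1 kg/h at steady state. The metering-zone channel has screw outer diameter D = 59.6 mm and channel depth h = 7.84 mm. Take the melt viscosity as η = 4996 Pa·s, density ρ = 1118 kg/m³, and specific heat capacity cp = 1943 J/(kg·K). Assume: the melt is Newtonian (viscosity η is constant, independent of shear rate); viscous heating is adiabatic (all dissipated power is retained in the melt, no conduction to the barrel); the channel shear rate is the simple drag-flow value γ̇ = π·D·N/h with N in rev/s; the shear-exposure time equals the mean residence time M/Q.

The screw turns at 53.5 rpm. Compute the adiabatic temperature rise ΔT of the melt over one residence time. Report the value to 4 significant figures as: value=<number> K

value=120.8 K

Q_s = Q / 3600 = 91.1 / 3600 = 0.0253056 kg/s
t_res = M / Q_s = 2.93 / 0.0253056 = 115.785 s
Convert to SI: D = 0.0596 m, h = 0.00784 m, N = 53.5/60 = 0.891667 rev/s
γ̇ = π D N / h = (π)(0.0596)(0.891667) / 0.00784 = 21.2952 s⁻¹
Adiabatic rise: ΔT = η γ̇² t_res / (ρ cp) = 4996·(21.2952)²·115.785 / (1118·1943) = 120.76 K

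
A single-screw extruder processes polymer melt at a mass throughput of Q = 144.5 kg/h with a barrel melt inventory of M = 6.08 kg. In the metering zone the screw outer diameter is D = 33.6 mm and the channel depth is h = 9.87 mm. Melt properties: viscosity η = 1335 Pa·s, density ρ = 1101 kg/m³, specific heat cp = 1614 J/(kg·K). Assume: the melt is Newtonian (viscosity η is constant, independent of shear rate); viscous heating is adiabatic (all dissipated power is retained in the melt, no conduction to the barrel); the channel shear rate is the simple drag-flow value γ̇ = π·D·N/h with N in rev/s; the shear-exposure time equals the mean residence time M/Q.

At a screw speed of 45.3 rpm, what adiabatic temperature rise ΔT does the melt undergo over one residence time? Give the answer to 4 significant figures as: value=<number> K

value=7.419 K

Convert throughput: Q = 144.5 kg/h = 144.5/3600 = 0.0401389 kg/s
t_res = M / Q_s = 6.08 ÷ 0.0401389 = 151.474 s
D = 33.6 mm = 0.0336 m;  h = 9.87 mm = 0.00987 m;  N = 45.3 rpm / 60 = 0.755 rev/s
Shear rate: γ̇ = πDN/h = π·0.0336·0.755/0.00987 = 8.07456 s⁻¹
Adiabatic rise: ΔT = η γ̇² t_res / (ρ cp) = 1335·(8.07456)²·151.474 / (1101·1614) = 7.41936 K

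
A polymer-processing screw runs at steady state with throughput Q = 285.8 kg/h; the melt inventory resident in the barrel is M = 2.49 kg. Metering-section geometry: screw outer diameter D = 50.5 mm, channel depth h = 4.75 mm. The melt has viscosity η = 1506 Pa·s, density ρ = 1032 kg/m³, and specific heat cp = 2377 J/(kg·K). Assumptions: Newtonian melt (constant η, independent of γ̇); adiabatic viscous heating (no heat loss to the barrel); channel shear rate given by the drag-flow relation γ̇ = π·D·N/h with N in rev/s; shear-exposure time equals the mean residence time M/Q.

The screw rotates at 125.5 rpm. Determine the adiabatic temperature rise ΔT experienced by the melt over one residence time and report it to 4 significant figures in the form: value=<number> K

Q_s = Q / 3600 = 285.8 / 3600 = 0.0793889 kg/s
t_res = M / Q_s = 2.49 / 0.0793889 = 31.3646 s
Convert to SI: D = 0.0505 m, h = 0.00475 m, N = 125.5/60 = 2.09167 rev/s
γ̇ = π·D·N / h = π · 0.0505 · 2.09167 / 0.00475 = 69.8619 s⁻¹
Adiabatic rise: ΔT = η γ̇² t_res / (ρ cp) = 1506·(69.8619)²·31.3646 / (1032·2377) = 93.9801 K

value=93.98 K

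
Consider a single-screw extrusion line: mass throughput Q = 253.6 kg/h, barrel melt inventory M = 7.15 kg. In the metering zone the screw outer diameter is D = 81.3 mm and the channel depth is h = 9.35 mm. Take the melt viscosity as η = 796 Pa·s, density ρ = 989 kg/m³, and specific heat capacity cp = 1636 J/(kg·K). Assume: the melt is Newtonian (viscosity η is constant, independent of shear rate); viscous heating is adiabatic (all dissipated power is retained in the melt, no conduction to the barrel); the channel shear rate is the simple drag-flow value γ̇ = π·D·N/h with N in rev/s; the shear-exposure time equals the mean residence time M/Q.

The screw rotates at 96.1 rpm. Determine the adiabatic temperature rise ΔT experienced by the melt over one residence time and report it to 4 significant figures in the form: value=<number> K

value=95.59 K

Q_s = Q / 3600 = 253.6 / 3600 = 0.0704444 kg/s
t_res = M / Q_s = 7.15 ÷ 0.0704444 = 101.498 s
Geometry in metres: D = 81.3 mm → 0.0813 m, h = 9.35 mm → 0.00935 m; screw speed N = 96.1 rpm = 1.60167 rev/s
Shear rate: γ̇ = πDN/h = π·0.0813·1.60167/0.00935 = 43.7523 s⁻¹
ΔT = η·γ̇²·t_res / (ρ·cp) = 796 · (43.7523)² · 101.498 / (989 · 1636) = 95.5861 K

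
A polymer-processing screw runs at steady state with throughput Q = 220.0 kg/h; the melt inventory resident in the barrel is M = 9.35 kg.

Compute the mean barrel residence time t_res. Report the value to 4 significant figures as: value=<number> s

value=153.0 s

Convert throughput: Q = 220.0 kg/h = 220.0/3600 = 0.0611111 kg/s
Mean residence time: t_res = M/Q_s = 9.35 kg / 0.0611111 kg/s = 153 s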